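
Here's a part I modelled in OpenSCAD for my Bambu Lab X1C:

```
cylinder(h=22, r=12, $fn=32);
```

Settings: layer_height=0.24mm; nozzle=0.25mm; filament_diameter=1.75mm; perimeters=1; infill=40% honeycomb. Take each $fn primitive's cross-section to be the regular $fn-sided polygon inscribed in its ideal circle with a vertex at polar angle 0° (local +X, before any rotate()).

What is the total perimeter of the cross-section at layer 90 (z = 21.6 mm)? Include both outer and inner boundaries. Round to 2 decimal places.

75.28 mm

At z = 21.6 mm: the r=12 cylinder contributes a regular 32-gon of circumradius 12 (perimeter = 2·32·12.000·sin(180°/32) = 75.28 mm). Overall, the cross-section is a single solid region. Total boundary length (outer) = 75.28 mm.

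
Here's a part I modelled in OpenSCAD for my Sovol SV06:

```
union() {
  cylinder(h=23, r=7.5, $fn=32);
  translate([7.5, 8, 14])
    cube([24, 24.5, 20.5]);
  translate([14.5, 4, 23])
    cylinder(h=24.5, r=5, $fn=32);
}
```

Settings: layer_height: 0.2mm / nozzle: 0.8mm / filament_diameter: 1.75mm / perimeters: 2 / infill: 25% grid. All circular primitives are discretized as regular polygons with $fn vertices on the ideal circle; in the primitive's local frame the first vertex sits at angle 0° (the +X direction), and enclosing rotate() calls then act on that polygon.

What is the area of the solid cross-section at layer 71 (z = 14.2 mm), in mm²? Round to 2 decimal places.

At z = 14.2 mm: the cylinder: section is a regular 32-gon, circumradius r=7.5 (area = (32/2)·7.500²·sin(360°/32) = 175.58 mm²); the 24×24.5 cube at (7.5, 8) contributes its full rectangle (area 588.00 mm²); the cylinder at (14.5, 4) is not intersected at this z (z outside [23, 47.5]); Combining (union): the 2 present regions are separate (no shared area or edge), so areas and boundary lengths simply add and each stays a separate island — area = 763.58 mm². Overall, the cross-section has 2 separate islands. Net area = 763.58 mm².

763.58 mm²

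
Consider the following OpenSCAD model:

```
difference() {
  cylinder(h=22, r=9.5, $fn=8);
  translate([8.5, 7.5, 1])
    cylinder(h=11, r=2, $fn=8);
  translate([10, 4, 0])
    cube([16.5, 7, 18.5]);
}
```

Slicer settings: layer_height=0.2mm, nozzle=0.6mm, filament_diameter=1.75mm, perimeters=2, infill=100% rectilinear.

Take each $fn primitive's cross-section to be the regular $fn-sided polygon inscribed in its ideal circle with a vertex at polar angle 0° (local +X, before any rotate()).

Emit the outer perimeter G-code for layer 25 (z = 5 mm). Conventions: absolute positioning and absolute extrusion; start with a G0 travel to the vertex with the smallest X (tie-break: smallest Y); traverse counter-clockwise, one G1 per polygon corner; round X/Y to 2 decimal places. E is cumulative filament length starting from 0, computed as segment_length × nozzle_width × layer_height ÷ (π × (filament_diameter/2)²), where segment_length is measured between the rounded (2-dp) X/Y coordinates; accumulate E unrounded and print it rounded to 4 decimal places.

G0 X-9.50 Y0.00 Z5.00
G1 X-6.72 Y-6.72 E0.3628
G1 X0.00 Y-9.50 E0.7256
G1 X6.72 Y-6.72 E1.0885
G1 X9.50 Y0.00 E1.4513
G1 X6.72 Y6.72 E1.8141
G1 X0.00 Y9.50 E2.1769
G1 X-6.72 Y6.72 E2.5397
G1 X-9.50 Y0.00 E2.9025

At z = 5 mm: the r=9.5 cylinder gives a regular 8-gon of circumradius 9.5 (constant along its height); the r=2 cylinder at (8.5, 7.5) contributes a regular 8-gon of circumradius 2; the 16.5×7 cube at (10, 4) contributes its full rectangle; Taking the first minus the rest: starting from the r=9.5 cylinder, the r=2 cylinder at (8.5, 7.5) misses the remaining region (no effect); the 16.5×7 cube at (10, 4) misses the remaining region (no effect) — 1 connected region. The outline is a single polygon with 8 vertices. Extrusion per mm of travel: 0.6 × 0.2 / (π × 0.875²) = 0.049890. Accumulating E over each segment gives final E = 2.9025.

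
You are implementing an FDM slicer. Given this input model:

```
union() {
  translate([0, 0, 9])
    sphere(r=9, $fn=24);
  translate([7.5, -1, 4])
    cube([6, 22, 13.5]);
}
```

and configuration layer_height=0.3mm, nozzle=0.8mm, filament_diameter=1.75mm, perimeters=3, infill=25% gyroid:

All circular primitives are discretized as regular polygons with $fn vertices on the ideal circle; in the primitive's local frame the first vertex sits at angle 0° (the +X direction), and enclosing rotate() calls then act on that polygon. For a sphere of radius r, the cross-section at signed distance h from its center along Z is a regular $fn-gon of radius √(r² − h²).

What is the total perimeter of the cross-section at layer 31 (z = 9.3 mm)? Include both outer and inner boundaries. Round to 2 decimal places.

98.94 mm

At z = 9.3 mm: the r=9 sphere contributes a regular 24-gon of circumradius √(9²−0.3²) = 8.995 (perimeter = 2·24·8.995·sin(180°/24) = 56.36 mm); the cube at (7.5, -1) is present — its section is the full 6×22 rectangle (perimeter 56.00 mm); Merging all regions: the regions partially overlap (shared area 6.21 mm²), so the edge portions inside another operand are dropped and the merged outline is re-measured after clipping — boundary = 98.94 mm. Overall, the cross-section is a single solid region. Total boundary length (outer) = 98.94 mm.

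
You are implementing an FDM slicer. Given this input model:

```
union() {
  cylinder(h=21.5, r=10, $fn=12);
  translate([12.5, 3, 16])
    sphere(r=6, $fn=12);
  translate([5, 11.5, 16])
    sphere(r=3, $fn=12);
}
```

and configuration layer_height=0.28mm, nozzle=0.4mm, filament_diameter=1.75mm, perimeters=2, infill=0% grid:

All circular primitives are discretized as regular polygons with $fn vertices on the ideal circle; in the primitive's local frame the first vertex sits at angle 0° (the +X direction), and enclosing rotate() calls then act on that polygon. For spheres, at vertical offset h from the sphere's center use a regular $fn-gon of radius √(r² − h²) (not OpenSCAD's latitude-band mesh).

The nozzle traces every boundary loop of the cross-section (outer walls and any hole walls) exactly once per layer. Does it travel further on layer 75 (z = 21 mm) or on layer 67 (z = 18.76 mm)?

Layer 75 (z = 21): the r=10 cylinder gives a regular 12-gon of circumradius 10 (constant along its height) (perimeter = 2·12·10.000·sin(180°/12) = 62.12 mm); the sphere at (12.5, 3): section is a regular 12-gon, circumradius = √(r²−h²) = √(6²−5²) = 3.317 (perimeter = 2·12·3.317·sin(180°/12) = 20.60 mm); the sphere at (5, 11.5) does not reach this height (|z−center|=5.000 > r=3); Combining (union): the regions partially overlap (shared area 0.02 mm²), so the edge portions inside another operand are dropped and the merged outline is re-measured after clipping — boundary = 79.19 mm. So its perimeter = 79.19 mm. Layer 67 (z = 18.76): the r=10 cylinder contributes a regular 12-gon of circumradius 10 (perimeter = 2·12·10.000·sin(180°/12) = 62.12 mm); the r=6 sphere at (12.5, 3) contributes a regular 12-gon of circumradius √(6²−2.76²) = 5.328 (perimeter = 2·12·5.328·sin(180°/12) = 33.09 mm); the r=3 sphere at (5, 11.5) slices to a regular 12-gon of circumradius 1.176 (√(r²−h²) with h=2.76 from center) (perimeter = 2·12·1.176·sin(180°/12) = 7.30 mm); Merging all regions: the regions partially overlap (shared area 10.61 mm²), so the edge portions inside another operand are dropped and the merged outline is re-measured after clipping — boundary = 86.82 mm. So its perimeter = 86.82 mm. Layer 67 is larger (86.82 vs 79.19 mm).

layer 67 (z = 18.76 mm)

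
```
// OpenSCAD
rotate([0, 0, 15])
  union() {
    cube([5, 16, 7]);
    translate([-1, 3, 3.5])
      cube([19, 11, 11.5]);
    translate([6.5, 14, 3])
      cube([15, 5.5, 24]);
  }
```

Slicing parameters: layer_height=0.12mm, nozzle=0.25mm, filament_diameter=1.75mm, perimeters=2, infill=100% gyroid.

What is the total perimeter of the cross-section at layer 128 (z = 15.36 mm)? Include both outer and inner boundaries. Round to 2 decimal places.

At z = 15.36 mm: the cube is not intersected at this z (z outside [0, 7]); the cube at (-1, 3) does not reach this height (z outside [3.5, 15]); the cube at (6.5, 14) (footprint 15×5.5) is included at this height (perimeter 41.00 mm); Taking the union: only the 15×5.5 cube at (6.5, 14) is present, so the union is just that shape — boundary = 41.00 mm; (whole slice rotated 15° about Z — lengths, areas and connectivity unchanged). Overall, the cross-section is a single solid region. Total boundary length (outer) = 41.00 mm.

41.00 mm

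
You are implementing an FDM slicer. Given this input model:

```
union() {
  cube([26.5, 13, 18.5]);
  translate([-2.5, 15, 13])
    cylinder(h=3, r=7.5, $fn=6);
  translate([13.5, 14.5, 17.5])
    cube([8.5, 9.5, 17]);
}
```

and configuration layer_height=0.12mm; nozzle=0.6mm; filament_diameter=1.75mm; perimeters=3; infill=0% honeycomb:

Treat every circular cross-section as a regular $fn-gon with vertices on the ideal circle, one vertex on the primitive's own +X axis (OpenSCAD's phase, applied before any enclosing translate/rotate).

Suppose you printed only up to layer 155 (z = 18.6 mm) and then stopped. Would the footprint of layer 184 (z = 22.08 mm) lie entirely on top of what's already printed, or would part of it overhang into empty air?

Compare the two slices. At z = 18.6: the cube does not reach this height (z outside [0, 18.5]); the cylinder at (-2.5, 15) is absent (z outside [13, 16]); the cube at (13.5, 14.5) is present — its section is the full 8.5×9.5 rectangle (area 80.75 mm²); Taking the union: only the 8.5×9.5 cube at (13.5, 14.5) is present, so the union is just that shape — area = 80.75 mm². At z = 22.08: the cube does not reach this height (z outside [0, 18.5]); the cylinder at (-2.5, 15) does not reach this height (z outside [13, 16]); the cube at (13.5, 14.5) (footprint 8.5×9.5) is included at this height (area 80.75 mm²); Merging all regions: only the 8.5×9.5 cube at (13.5, 14.5) is present, so the union is just that shape — area = 80.75 mm². Checking containment: the cross-section at z = 22.08 is a subset of the cross-section at z = 18.6.

entirely on top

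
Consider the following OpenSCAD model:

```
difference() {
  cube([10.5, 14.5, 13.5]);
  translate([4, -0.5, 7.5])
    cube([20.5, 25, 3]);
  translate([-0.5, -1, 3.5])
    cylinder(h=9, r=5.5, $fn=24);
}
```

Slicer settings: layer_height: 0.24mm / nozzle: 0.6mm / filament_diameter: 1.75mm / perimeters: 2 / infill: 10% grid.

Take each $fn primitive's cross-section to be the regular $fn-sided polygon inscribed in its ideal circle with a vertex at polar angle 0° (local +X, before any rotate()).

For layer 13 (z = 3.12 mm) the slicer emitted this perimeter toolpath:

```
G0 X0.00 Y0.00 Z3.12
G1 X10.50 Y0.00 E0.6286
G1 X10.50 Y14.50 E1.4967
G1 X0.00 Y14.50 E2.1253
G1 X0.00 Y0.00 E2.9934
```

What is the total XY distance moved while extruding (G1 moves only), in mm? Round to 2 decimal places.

Sum the Euclidean lengths of each G1 segment: total = 50.00 mm.

50.00 mm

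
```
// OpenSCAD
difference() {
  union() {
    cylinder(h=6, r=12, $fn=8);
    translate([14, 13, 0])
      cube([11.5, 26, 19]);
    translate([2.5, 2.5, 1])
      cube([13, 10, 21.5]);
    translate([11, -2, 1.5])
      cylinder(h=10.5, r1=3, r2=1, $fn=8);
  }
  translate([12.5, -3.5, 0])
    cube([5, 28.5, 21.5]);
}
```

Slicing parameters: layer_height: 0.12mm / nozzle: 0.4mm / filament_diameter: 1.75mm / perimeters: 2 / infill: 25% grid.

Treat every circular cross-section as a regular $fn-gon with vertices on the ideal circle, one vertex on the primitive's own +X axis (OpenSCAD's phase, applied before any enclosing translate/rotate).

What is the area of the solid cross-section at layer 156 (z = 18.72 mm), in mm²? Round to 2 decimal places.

At z = 18.72 mm: the cylinder is absent (z outside [0, 6]); the cube at (14, 13) (footprint 11.5×26) is included at this height (area 299.00 mm²); the 13×10 cube at (2.5, 2.5) contributes its full rectangle (area 130.00 mm²); the cone at (11, -2) is absent (z outside [1.5, 12]); Merging all regions: the 2 present regions are separate (no shared area or edge), so areas and boundary lengths simply add and each stays a separate island — area = 429.00 mm²; the cube at (12.5, -3.5) (footprint 5×28.5) is included at this height (area 142.50 mm²); Taking the first minus the rest: starting from that combined region (429.00 mm²), the 5×28.5 cube at (12.5, -3.5) partially overlaps it — only the 72.00 mm² overlap (of its 142.50 mm²) is removed, clipping the outline — area = 357.00 mm². Overall, the cross-section has 2 separate islands. Net area = 357.00 mm².

357.00 mm²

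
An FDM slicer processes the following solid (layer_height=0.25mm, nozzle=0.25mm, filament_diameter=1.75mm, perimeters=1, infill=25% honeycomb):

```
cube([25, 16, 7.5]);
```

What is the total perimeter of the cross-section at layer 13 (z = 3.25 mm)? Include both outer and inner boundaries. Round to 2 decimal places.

At z = 3.25 mm: the cube (footprint 25×16) is included at this height (perimeter 82.00 mm). Overall, the cross-section is a single solid region. Total boundary length (outer) = 82.00 mm.

82.00 mm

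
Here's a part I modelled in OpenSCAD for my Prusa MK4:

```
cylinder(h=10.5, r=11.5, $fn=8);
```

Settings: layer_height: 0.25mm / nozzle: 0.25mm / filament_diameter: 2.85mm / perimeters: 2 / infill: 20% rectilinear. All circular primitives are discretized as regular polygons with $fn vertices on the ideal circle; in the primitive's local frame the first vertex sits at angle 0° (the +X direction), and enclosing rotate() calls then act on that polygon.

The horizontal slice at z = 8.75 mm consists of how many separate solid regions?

1

At z = 8.75 mm: the r=11.5 cylinder gives a regular 8-gon of circumradius 11.5 (constant along its height). The result has 1 disconnected region.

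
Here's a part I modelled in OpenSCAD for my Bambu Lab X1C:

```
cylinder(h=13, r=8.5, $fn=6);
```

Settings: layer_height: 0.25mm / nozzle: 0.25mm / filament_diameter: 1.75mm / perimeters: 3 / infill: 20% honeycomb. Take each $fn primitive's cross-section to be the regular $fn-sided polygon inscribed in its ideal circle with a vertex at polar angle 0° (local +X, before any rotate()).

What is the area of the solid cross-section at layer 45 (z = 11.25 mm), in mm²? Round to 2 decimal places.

187.71 mm²

At z = 11.25 mm: the r=8.5 cylinder gives a regular 6-gon of circumradius 8.5 (constant along its height) (area = (6/2)·8.500²·sin(360°/6) = 187.71 mm²). Overall, the cross-section is a single solid region. Net area = 187.71 mm².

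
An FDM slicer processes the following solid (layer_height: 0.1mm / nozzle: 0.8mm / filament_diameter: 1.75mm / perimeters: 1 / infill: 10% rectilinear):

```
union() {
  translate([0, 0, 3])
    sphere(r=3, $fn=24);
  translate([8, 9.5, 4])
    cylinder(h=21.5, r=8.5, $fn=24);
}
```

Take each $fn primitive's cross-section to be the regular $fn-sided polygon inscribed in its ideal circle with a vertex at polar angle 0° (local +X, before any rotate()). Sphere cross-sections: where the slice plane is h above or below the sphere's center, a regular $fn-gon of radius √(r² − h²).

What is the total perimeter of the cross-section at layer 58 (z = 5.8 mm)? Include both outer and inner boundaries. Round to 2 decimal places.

60.00 mm

At z = 5.8 mm: the sphere: section is a regular 24-gon, circumradius = √(r²−h²) = √(3²−2.8²) = 1.077 (perimeter = 2·24·1.077·sin(180°/24) = 6.75 mm); the r=8.5 cylinder at (8, 9.5) contributes a regular 24-gon of circumradius 8.5 (perimeter = 2·24·8.500·sin(180°/24) = 53.25 mm); Merging all regions: the 2 present regions are separate (no shared area or edge), so areas and boundary lengths simply add and each stays a separate island — boundary = 60.00 mm. Overall, the cross-section has 2 separate islands. Total boundary length (outer) = 60.00 mm.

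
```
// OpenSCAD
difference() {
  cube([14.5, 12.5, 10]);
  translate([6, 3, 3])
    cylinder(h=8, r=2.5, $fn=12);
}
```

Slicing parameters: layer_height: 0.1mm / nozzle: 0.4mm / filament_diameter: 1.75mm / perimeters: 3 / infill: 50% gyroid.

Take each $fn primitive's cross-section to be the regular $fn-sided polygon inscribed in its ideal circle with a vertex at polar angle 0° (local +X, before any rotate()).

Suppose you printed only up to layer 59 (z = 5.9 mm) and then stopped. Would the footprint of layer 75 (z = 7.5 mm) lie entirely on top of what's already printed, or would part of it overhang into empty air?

Compare the two slices. At z = 5.9: the cube (footprint 14.5×12.5) is included at this height (area 181.25 mm²); the r=2.5 cylinder at (6, 3) contributes a regular 12-gon of circumradius 2.5 (area = (12/2)·2.500²·sin(360°/12) = 18.75 mm²); Taking the first minus the rest: starting from the 14.5×12.5 cube (181.25 mm²), the r=2.5 cylinder at (6, 3) lies wholly inside it (removes its full 18.75 mm² and its 15.53 mm outline becomes a hole wall) — area = 162.50 mm². At z = 7.5: the 14.5×12.5 cube contributes its full rectangle (area 181.25 mm²); the cylinder at (6, 3): section is a regular 12-gon, circumradius r=2.5 (area = (12/2)·2.500²·sin(360°/12) = 18.75 mm²); Taking the first minus the rest: starting from the 14.5×12.5 cube (181.25 mm²), the r=2.5 cylinder at (6, 3) lies wholly inside it (removes its full 18.75 mm² and its 15.53 mm outline becomes a hole wall) — area = 162.50 mm². Checking containment: the cross-section at z = 7.5 is a subset of the cross-section at z = 5.9.

entirely on top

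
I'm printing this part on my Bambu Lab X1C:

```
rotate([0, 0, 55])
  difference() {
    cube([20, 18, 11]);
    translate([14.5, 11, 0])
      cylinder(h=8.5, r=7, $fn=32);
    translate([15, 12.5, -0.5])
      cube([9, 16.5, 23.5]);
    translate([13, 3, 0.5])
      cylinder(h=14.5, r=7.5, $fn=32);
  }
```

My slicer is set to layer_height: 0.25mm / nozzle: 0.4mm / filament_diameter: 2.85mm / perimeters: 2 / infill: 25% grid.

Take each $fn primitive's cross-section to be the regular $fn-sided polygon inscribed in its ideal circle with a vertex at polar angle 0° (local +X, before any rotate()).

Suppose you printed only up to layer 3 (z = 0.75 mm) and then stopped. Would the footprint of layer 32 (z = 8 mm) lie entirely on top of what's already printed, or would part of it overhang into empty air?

Compare the two slices. At z = 0.75: the cube is present — its section is the full 20×18 rectangle (area 360.00 mm²); the r=7 cylinder at (14.5, 11) gives a regular 32-gon of circumradius 7 (constant along its height) (area = (32/2)·7.000²·sin(360°/32) = 152.95 mm²); the cube at (15, 12.5) (footprint 9×16.5) is included at this height (area 148.50 mm²); the cylinder at (13, 3): section is a regular 32-gon, circumradius r=7.5 (area = (32/2)·7.500²·sin(360°/32) = 175.58 mm²); After the difference (first − rest): starting from the 20×18 cube (360.00 mm²), the r=7 cylinder at (14.5, 11) partially overlaps it — only the 144.29 mm² overlap (of its 152.95 mm²) is removed, clipping the outline; the 9×16.5 cube at (15, 12.5) partially overlaps it — only the 4.58 mm² overlap (of its 148.50 mm²) is removed, clipping the outline; the r=7.5 cylinder at (13, 3) partially overlaps it — only the 76.83 mm² overlap (of its 175.58 mm²) is removed, clipping the outline — area = 134.30 mm²; (whole slice rotated 55° about Z — lengths, areas and connectivity unchanged). At z = 8: the 20×18 cube contributes its full rectangle (area 360.00 mm²); the cylinder at (14.5, 11): section is a regular 32-gon, circumradius r=7 (area = (32/2)·7.000²·sin(360°/32) = 152.95 mm²); the cube at (15, 12.5) is present — its section is the full 9×16.5 rectangle (area 148.50 mm²); the r=7.5 cylinder at (13, 3) contributes a regular 32-gon of circumradius 7.5 (area = (32/2)·7.500²·sin(360°/32) = 175.58 mm²); Taking the first minus the rest: starting from the 20×18 cube (360.00 mm²), the r=7 cylinder at (14.5, 11) partially overlaps it — only the 144.29 mm² overlap (of its 152.95 mm²) is removed, clipping the outline; the 9×16.5 cube at (15, 12.5) partially overlaps it — only the 4.58 mm² overlap (of its 148.50 mm²) is removed, clipping the outline; the r=7.5 cylinder at (13, 3) partially overlaps it — only the 76.83 mm² overlap (of its 175.58 mm²) is removed, clipping the outline — area = 134.30 mm²; (rotated 55° about Z; rotation is an isometry so areas/perimeters/island counts are preserved). Checking containment: the cross-section at z = 8 is a subset of the cross-section at z = 0.75.

entirely on top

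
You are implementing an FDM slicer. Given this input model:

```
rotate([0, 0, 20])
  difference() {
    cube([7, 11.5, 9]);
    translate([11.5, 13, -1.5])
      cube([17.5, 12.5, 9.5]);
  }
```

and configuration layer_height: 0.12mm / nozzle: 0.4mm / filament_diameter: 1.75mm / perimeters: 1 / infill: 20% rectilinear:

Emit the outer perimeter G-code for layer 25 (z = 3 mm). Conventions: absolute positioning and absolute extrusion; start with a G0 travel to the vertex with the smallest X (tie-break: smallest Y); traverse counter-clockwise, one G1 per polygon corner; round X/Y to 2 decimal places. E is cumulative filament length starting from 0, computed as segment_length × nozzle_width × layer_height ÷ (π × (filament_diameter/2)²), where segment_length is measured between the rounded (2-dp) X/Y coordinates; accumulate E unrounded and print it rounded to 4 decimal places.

At z = 3 mm: the cube (footprint 7×11.5) is included at this height; the cube at (11.5, 13) (footprint 17.5×12.5) is included at this height; After the difference (first − rest): starting from the 7×11.5 cube, the 17.5×12.5 cube at (11.5, 13) misses the remaining region (no effect) — 1 connected region; (rotated 20° about Z; rotation is an isometry so areas/perimeters/island counts are preserved). The outline is a single polygon with 4 vertices. Extrusion per mm of travel: 0.4 × 0.12 / (π × 0.875²) = 0.019956. Accumulating E over each segment gives final E = 0.7384.

G0 X-3.93 Y10.81 Z3.00
G1 X0.00 Y0.00 E0.2295
G1 X6.58 Y2.39 E0.3692
G1 X2.64 Y13.20 E0.5989
G1 X-3.93 Y10.81 E0.7384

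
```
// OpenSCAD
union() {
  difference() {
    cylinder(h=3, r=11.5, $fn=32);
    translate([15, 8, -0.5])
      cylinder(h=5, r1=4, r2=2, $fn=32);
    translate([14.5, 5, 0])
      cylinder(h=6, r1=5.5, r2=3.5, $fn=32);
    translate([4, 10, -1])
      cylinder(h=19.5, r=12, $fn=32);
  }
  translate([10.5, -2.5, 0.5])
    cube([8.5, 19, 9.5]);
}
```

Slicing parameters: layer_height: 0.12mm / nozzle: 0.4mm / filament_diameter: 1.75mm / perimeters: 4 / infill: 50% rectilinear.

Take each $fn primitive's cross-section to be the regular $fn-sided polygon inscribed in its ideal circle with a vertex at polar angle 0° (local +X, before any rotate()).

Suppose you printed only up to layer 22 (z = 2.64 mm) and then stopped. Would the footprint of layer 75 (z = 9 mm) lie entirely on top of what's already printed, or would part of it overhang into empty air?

entirely on top

Compare the two slices. At z = 2.64: the cylinder: section is a regular 32-gon, circumradius r=11.5 (area = (32/2)·11.500²·sin(360°/32) = 412.81 mm²); the cone at (15, 8) contributes a regular 32-gon of circumradius 2.744 (interpolated between r1=4 and r2=2 at t=0.628) (area = (32/2)·2.744²·sin(360°/32) = 23.50 mm²); the cone at (14.5, 5) (r1=5.5→r2=3.5) has section circumradius 4.620 here — a regular 32-gon (area = (32/2)·4.620²·sin(360°/32) = 66.63 mm²); the r=12 cylinder at (4, 10) gives a regular 32-gon of circumradius 12 (constant along its height) (area = (32/2)·12.000²·sin(360°/32) = 449.49 mm²); Subtracting the remaining from the first: starting from the r=11.5 cylinder (412.81 mm²), the cone at (15, 8) misses the remaining region (no effect); the cone at (14.5, 5) partially overlaps it — only the 2.11 mm² overlap (of its 66.63 mm²) is removed, clipping the outline; the r=12 cylinder at (4, 10) partially overlaps it — only the 185.64 mm² overlap (of its 449.49 mm²) is removed, clipping the outline — area = 225.06 mm²; the cube at (10.5, -2.5) is present — its section is the full 8.5×19 rectangle (area 161.50 mm²); Taking the union: the regions partially overlap — summed areas 386.56 mm² minus the doubly-counted overlap 2.46 mm² gives 384.10 mm² — area = 384.10 mm². At z = 9: the cylinder is absent (z outside [0, 3]); the cone at (15, 8) does not reach this height (z outside [-0.5, 4.5]); the cone at (14.5, 5) is absent (z outside [0, 6]); the cylinder at (4, 10): section is a regular 32-gon, circumradius r=12 (area = (32/2)·12.000²·sin(360°/32) = 449.49 mm²); After the difference (first − rest): the first operand is absent here, so nothing remains; the cube at (10.5, -2.5) is present — its section is the full 8.5×19 rectangle (area 161.50 mm²); Combining (union): only the 8.5×19 cube at (10.5, -2.5) is present, so the union is just that shape — area = 161.50 mm². Checking containment: the cross-section at z = 9 is a subset of the cross-section at z = 2.64.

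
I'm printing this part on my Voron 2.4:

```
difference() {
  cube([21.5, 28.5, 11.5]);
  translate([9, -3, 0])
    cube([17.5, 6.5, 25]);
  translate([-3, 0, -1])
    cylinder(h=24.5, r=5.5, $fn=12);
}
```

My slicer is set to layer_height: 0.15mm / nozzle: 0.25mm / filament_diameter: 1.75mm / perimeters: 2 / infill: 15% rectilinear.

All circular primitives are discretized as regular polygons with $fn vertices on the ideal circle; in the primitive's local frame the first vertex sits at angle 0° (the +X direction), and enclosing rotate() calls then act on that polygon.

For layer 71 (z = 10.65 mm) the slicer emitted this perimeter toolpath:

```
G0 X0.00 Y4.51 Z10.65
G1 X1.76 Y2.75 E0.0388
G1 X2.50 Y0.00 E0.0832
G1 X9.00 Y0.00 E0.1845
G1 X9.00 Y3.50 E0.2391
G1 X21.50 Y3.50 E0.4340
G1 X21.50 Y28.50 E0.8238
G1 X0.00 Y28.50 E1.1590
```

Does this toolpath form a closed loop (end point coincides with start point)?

Start point (G0): (0.00, 4.51). End point (last G1): the path does not return to the start — open.

no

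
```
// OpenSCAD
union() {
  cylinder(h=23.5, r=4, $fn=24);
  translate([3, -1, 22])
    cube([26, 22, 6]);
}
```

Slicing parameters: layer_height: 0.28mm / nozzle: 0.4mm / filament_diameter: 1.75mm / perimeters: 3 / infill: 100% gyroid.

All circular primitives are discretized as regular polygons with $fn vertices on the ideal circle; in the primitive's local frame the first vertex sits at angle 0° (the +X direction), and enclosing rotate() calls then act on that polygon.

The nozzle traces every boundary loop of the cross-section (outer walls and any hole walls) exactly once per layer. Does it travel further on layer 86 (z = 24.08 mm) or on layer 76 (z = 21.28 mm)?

layer 86 (z = 24.08 mm)

Layer 86 (z = 24.08): the cylinder does not reach this height (z outside [0, 23.5]); the cube at (3, -1) is present — its section is the full 26×22 rectangle (perimeter 96.00 mm); Merging all regions: only the 26×22 cube at (3, -1) is present, so the union is just that shape — boundary = 96.00 mm. So its perimeter = 96.00 mm. Layer 76 (z = 21.28): the cylinder: section is a regular 24-gon, circumradius r=4 (perimeter = 2·24·4.000·sin(180°/24) = 25.06 mm); the cube at (3, -1) is not intersected at this z (z outside [22, 28]); Taking the union: only the r=4 cylinder is present, so the union is just that shape — boundary = 25.06 mm. So its perimeter = 25.06 mm. Layer 86 is larger (96.00 vs 25.06 mm).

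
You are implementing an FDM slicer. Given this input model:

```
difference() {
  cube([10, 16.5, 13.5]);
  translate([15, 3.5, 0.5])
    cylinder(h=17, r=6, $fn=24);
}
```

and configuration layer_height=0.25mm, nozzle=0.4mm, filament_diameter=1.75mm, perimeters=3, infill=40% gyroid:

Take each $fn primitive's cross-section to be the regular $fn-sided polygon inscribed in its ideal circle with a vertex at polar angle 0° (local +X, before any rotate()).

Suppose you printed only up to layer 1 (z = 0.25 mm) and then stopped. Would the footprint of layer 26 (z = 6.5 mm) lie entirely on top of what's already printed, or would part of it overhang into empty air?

Compare the two slices. At z = 0.25: the cube is present — its section is the full 10×16.5 rectangle (area 165.00 mm²); the cylinder at (15, 3.5) is absent (z outside [0.5, 17.5]); After the difference (first − rest): none of the subtracted shapes is present at this height, so the 10×16.5 cube is unchanged — area = 165.00 mm². At z = 6.5: the 10×16.5 cube contributes its full rectangle (area 165.00 mm²); the r=6 cylinder at (15, 3.5) contributes a regular 24-gon of circumradius 6 (area = (24/2)·6.000²·sin(360°/24) = 111.81 mm²); Taking the first minus the rest: starting from the 10×16.5 cube (165.00 mm²), the r=6 cylinder at (15, 3.5) partially overlaps it — only the 4.27 mm² overlap (of its 111.81 mm²) is removed, clipping the outline — area = 160.73 mm². Checking containment: the cross-section at z = 6.5 is a subset of the cross-section at z = 0.25.

entirely on top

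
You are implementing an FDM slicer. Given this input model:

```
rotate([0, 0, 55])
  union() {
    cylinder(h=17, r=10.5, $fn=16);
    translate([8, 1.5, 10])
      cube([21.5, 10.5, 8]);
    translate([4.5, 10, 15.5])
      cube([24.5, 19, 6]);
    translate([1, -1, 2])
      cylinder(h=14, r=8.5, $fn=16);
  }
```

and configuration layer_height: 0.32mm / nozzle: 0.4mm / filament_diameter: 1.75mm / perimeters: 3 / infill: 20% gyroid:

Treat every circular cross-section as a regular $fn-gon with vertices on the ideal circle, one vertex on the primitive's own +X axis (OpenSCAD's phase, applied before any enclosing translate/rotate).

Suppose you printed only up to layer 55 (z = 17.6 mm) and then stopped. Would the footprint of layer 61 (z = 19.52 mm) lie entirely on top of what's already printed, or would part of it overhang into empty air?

Compare the two slices. At z = 17.6: the cylinder is absent (z outside [0, 17]); the cube at (8, 1.5) (footprint 21.5×10.5) is included at this height (area 225.75 mm²); the cube at (4.5, 10) is present — its section is the full 24.5×19 rectangle (area 465.50 mm²); the cylinder at (1, -1) is not intersected at this z (z outside [2, 16]); Merging all regions: the regions partially overlap — summed areas 691.25 mm² minus the doubly-counted overlap 42.00 mm² gives 649.25 mm² — area = 649.25 mm²; (rotated 55° about Z; rotation is an isometry so areas/perimeters/island counts are preserved). At z = 19.52: the cylinder is absent (z outside [0, 17]); the cube at (8, 1.5) is absent (z outside [10, 18]); the 24.5×19 cube at (4.5, 10) contributes its full rectangle (area 465.50 mm²); the cylinder at (1, -1) does not reach this height (z outside [2, 16]); Combining (union): only the 24.5×19 cube at (4.5, 10) is present, so the union is just that shape — area = 465.50 mm²; (whole slice rotated 55° about Z — lengths, areas and connectivity unchanged). Checking containment: the cross-section at z = 19.52 is a subset of the cross-section at z = 17.6.

entirely on top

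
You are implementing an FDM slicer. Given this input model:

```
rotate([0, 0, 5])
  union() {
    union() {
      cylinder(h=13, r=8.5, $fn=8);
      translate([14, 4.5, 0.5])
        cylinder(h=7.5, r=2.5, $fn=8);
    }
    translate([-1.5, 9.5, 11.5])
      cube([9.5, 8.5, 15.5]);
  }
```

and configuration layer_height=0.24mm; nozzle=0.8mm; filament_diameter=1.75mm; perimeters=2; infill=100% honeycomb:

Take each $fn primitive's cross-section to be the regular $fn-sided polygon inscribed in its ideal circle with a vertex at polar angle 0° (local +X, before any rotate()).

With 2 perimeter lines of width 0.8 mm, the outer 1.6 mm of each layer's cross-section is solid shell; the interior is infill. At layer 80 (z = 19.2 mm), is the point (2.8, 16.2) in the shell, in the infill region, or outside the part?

At z = 19.2 mm: the cylinder is not intersected at this z (z outside [0, 13]); the cylinder at (14, 4.5) does not reach this height (z outside [0.5, 8]); Combining (union): nothing is present at this height; the 9.5×8.5 cube at (-1.5, 9.5) contributes its full rectangle; Merging all regions: only the 9.5×8.5 cube at (-1.5, 9.5) is present, so the union is just that shape — 1 connected region; (whole slice rotated 5° about Z — lengths, areas and connectivity unchanged). Overall, the cross-section is a single solid region. Undo the 5° rotation: the query point maps to (4.201, 15.894) in the un-rotated model frame. The nearest boundary edge runs (8.00, 18.00)→(-1.50, 18.00); distance from the point to it = 2.11 mm. The point is inside the cross-section and 2.11 mm from the nearest boundary — more than the 1.6 mm shell width (2 × 0.8), so it's in the infill interior.

infill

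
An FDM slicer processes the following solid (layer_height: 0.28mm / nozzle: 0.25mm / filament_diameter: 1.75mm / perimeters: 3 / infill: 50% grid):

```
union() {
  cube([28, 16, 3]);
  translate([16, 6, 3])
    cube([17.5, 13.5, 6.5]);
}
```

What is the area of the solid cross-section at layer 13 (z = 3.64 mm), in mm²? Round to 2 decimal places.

At z = 3.64 mm: the cube does not reach this height (z outside [0, 3]); the cube at (16, 6) (footprint 17.5×13.5) is included at this height (area 236.25 mm²); Combining (union): only the 17.5×13.5 cube at (16, 6) is present, so the union is just that shape — area = 236.25 mm². Overall, the cross-section is a single solid region. Net area = 236.25 mm².

236.25 mm²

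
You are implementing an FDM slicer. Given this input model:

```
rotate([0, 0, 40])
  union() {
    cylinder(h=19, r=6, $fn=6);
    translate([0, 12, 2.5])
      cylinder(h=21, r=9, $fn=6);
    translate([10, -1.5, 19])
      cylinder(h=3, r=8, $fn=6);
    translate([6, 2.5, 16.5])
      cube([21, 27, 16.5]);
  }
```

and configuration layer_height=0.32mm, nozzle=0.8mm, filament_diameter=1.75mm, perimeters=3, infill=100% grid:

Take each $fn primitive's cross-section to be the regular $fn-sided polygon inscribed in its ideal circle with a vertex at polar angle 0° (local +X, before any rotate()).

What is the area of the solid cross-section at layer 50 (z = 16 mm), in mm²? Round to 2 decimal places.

At z = 16 mm: the cylinder: section is a regular 6-gon, circumradius r=6 (area = (6/2)·6.000²·sin(360°/6) = 93.53 mm²); the r=9 cylinder at (0, 12) contributes a regular 6-gon of circumradius 9 (area = (6/2)·9.000²·sin(360°/6) = 210.44 mm²); the cylinder at (10, -1.5) is absent (z outside [19, 22]); the cube at (6, 2.5) is absent (z outside [16.5, 33]); Combining (union): the regions partially overlap — summed areas 303.97 mm² minus the doubly-counted overlap 6.51 mm² gives 297.47 mm² — area = 297.47 mm²; (whole slice rotated 40° about Z — lengths, areas and connectivity unchanged). Overall, the cross-section is a single solid region. Net area = 297.47 mm².

297.47 mm²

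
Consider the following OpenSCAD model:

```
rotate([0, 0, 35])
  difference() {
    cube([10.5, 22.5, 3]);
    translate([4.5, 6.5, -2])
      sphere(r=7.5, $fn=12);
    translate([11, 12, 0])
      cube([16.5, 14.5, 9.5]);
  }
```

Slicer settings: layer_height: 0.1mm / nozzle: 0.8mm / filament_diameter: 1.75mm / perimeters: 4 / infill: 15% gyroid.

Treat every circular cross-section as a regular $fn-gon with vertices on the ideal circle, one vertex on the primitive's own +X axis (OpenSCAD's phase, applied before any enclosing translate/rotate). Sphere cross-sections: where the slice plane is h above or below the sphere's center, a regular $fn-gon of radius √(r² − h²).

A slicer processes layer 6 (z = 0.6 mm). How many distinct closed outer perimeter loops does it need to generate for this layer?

At z = 0.6 mm: the cube is present — its section is the full 10.5×22.5 rectangle; the r=7.5 sphere at (4.5, 6.5) slices to a regular 12-gon of circumradius 7.035 (√(r²−h²) with h=2.6 from center); the 16.5×14.5 cube at (11, 12) contributes its full rectangle; Subtracting the remaining from the first: starting from the 10.5×22.5 cube, the r=7.5 sphere at (4.5, 6.5) partially overlaps it — only the 126.37 mm² overlap (of its 148.47 mm²) is removed, clipping the outline; the 16.5×14.5 cube at (11, 12) misses the remaining region (no effect) — 3 connected regions; (rotated 35° about Z; rotation is an isometry so areas/perimeters/island counts are preserved). The result has 3 disconnected regions.

3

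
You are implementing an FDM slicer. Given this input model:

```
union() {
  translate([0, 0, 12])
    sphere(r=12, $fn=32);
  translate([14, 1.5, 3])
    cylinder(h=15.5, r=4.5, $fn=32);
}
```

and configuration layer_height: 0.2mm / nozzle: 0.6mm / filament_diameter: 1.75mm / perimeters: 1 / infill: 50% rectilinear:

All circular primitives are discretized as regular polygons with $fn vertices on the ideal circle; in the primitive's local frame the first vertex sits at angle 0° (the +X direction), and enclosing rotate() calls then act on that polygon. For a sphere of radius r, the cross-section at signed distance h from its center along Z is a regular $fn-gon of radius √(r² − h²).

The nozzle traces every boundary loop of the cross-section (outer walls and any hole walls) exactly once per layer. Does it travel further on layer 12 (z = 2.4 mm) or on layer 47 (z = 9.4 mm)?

layer 47 (z = 9.4 mm)

Layer 12 (z = 2.4): the sphere: section is a regular 32-gon, circumradius = √(r²−h²) = √(12²−9.6²) = 7.200 (perimeter = 2·32·7.200·sin(180°/32) = 45.17 mm); the cylinder at (14, 1.5) is absent (z outside [3, 18.5]); Combining (union): only the r=12 sphere is present, so the union is just that shape — boundary = 45.17 mm. So its perimeter = 45.17 mm. Layer 47 (z = 9.4): the r=12 sphere contributes a regular 32-gon of circumradius √(12²−2.6²) = 11.715 (perimeter = 2·32·11.715·sin(180°/32) = 73.49 mm); the r=4.5 cylinder at (14, 1.5) gives a regular 32-gon of circumradius 4.5 (constant along its height) (perimeter = 2·32·4.500·sin(180°/32) = 28.23 mm); Taking the union: the regions partially overlap (shared area 9.78 mm²), so the edge portions inside another operand are dropped and the merged outline is re-measured after clipping — boundary = 86.90 mm. So its perimeter = 86.90 mm. Layer 47 is larger (86.90 vs 45.17 mm).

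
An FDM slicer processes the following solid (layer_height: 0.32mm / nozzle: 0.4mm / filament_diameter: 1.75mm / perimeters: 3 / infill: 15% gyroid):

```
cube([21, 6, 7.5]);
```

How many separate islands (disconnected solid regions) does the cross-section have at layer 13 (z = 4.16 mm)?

1

At z = 4.16 mm: the cube is present — its section is the full 21×6 rectangle. Overall, the cross-section is a single solid region. Island count = 1.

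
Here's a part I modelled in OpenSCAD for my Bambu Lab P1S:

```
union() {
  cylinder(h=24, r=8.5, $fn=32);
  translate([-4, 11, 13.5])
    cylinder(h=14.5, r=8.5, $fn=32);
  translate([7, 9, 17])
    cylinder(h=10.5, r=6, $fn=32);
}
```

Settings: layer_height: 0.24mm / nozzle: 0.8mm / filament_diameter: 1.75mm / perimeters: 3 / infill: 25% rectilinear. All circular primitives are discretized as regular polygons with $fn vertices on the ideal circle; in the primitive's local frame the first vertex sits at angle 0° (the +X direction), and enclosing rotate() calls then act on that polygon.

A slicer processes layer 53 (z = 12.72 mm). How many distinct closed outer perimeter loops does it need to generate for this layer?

At z = 12.72 mm: the cylinder: section is a regular 32-gon, circumradius r=8.5; the cylinder at (-4, 11) is absent (z outside [13.5, 28]); the cylinder at (7, 9) does not reach this height (z outside [17, 27.5]); Taking the union: only the r=8.5 cylinder is present, so the union is just that shape — 1 connected region. The result has 1 disconnected region.

1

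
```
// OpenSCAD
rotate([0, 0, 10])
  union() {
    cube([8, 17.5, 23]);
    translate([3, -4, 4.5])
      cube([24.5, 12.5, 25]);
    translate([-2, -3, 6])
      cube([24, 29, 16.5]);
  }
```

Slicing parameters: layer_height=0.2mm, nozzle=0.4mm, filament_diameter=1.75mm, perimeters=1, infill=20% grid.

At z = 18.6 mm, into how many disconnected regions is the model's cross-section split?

At z = 18.6 mm: the cube (footprint 8×17.5) is included at this height; the 24.5×12.5 cube at (3, -4) contributes its full rectangle; the cube at (-2, -3) is present — its section is the full 24×29 rectangle; Merging all regions: the regions partially overlap (shared area 358.50 mm²), so overlapping operands fuse into one piece — 1 connected region; (rotated 10° about Z; rotation is an isometry so areas/perimeters/island counts are preserved). The result has 1 disconnected region.

1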